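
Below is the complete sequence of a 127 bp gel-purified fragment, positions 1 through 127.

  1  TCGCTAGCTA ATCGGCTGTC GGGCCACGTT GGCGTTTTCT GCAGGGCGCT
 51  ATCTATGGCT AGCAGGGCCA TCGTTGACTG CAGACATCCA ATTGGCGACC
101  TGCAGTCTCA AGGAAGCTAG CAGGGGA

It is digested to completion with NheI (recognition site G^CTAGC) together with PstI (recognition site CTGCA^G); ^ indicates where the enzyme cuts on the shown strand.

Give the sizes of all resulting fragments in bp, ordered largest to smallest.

40, 24, 22, 15, 12, 11, 3 bp

NheI sites (GCTAGC) start at positions 3, 58, 116.
NheI cuts after the first base of each site, so after positions 3, 58, 116.
PstI sites (CTGCAG) start at positions 39, 78, 100.
PstI cuts after base 5 of each site (before the last base), so after positions 43, 82, 104.
Combined cut positions: 3, 43, 58, 82, 104, 116.
Linear molecule, 6 cuts → 7 fragments:
  1–3 → 3 bp
  4–43 → 40 bp
  44–58 → 15 bp
  59–82 → 24 bp
  83–104 → 22 bp
  105–116 → 12 bp
  117–127 → 11 bp
Sorted largest to smallest: 40, 24, 22, 15, 12, 11, 3 bp.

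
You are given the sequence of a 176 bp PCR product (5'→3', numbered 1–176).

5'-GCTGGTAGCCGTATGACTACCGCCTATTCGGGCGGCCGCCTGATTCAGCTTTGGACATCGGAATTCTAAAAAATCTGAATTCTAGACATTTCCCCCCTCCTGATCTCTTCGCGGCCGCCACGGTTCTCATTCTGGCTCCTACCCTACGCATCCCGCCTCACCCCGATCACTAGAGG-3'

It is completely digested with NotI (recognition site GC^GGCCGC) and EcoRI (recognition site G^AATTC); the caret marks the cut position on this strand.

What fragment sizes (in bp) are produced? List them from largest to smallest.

NotI sites (GCGGCCGC) start at positions 32, 111.
NotI cuts after base 2 of each site, so after positions 33, 112.
EcoRI sites (GAATTC) start at positions 61, 77.
EcoRI cuts after the first base of each site, so after positions 61, 77.
Combined cut positions: 33, 61, 77, 112.
Linear molecule, 4 cuts → 5 fragments:
  1–33 → 33 bp
  34–61 → 28 bp
  62–77 → 16 bp
  78–112 → 35 bp
  113–176 → 64 bp
Sorted largest to smallest: 64, 35, 33, 28, 16 bp.

64, 35, 33, 28, 16 bp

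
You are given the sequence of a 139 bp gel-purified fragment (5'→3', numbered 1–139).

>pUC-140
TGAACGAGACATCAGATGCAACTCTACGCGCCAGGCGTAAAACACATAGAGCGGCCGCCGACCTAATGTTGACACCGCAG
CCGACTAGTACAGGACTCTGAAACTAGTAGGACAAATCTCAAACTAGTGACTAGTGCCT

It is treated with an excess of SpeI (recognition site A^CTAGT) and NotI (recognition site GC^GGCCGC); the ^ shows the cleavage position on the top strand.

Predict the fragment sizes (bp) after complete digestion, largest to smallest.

52, 32, 20, 19, 9, 7 bp

SpeI sites (ACTAGT) start at positions 84, 103, 123, 130.
SpeI cuts after the first base of each site, so after positions 84, 103, 123, 130.
The NotI site (GCGGCCGC) starts at position 51.
NotI cuts after base 2 of each site, so after position 52.
Combined cut positions: 52, 84, 103, 123, 130.
Linear molecule, 5 cuts → 6 fragments:
  1–52 → 52 bp
  53–84 → 32 bp
  85–103 → 19 bp
  104–123 → 20 bp
  124–130 → 7 bp
  131–139 → 9 bp
Sorted largest to smallest: 52, 32, 20, 19, 9, 7 bp.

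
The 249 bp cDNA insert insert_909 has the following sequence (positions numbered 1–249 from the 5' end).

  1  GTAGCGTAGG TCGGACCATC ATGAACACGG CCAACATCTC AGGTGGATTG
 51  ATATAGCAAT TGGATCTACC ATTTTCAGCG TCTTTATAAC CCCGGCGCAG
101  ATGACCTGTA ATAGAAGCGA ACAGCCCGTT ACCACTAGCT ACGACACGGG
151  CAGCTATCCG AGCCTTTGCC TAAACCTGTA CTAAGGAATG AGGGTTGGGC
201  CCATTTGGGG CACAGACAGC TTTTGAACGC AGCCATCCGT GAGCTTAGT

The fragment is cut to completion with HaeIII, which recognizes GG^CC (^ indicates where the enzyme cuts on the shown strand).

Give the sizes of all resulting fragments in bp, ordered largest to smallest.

169, 50, 30 bp

HaeIII sites (GGCC) start at positions 29, 198.
HaeIII cuts after base 2 of each site, so after positions 30, 199.
Linear molecule, 2 cuts → 3 fragments:
  1–30 → 30 bp
  31–199 → 169 bp
  200–249 → 50 bp
Sorted largest to smallest: 169, 50, 30 bp.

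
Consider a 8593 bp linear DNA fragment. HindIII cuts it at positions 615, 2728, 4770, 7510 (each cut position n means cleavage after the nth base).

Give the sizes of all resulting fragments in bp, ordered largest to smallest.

2740, 2113, 2042, 1083, 615 bp

Linear molecule, 4 cuts → 5 fragments:
  615 − 0 = 615 bp
  2728 − 615 = 2113 bp
  4770 − 2728 = 2042 bp
  7510 − 4770 = 2740 bp
  8593 − 7510 = 1083 bp
Sorted largest to smallest: 2740, 2113, 2042, 1083, 615 bp.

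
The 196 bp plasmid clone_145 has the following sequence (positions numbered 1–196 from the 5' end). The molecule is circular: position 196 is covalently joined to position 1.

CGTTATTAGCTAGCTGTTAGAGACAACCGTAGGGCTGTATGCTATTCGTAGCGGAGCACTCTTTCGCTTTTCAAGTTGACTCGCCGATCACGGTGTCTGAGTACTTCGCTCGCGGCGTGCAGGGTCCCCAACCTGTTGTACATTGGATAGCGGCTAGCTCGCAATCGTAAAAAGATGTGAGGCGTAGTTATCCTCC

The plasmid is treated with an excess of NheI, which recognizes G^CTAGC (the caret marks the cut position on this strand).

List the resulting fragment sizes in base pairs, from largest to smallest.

144, 52 bp

NheI sites (GCTAGC) start at positions 9, 153.
NheI cuts after the first base of each site, so after positions 9, 153.
Circular molecule, 2 cuts → 2 fragments:
  10–153 → 144 bp
  154–196 then 1–9 → 43 + 9 = 52 bp
Sorted largest to smallest: 144, 52 bp.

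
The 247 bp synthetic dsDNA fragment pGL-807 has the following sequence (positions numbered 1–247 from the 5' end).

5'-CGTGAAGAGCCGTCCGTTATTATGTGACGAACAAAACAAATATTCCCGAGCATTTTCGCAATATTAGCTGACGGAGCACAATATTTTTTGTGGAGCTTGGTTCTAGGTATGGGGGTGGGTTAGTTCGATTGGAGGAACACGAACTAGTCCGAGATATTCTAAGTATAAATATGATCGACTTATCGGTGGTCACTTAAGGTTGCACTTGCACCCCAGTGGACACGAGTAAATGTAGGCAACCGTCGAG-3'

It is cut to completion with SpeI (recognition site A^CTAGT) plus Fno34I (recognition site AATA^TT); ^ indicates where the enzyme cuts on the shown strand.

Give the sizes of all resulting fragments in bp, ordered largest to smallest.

104, 60, 42, 21, 20 bp

The SpeI site (ACTAGT) starts at position 143.
SpeI cuts after the first base of each site, so after position 143.
Fno34I sites (AATATT) start at positions 39, 60, 80.
Fno34I cuts after base 4 of each site, so after positions 42, 63, 83.
Combined cut positions: 42, 63, 83, 143.
Linear molecule, 4 cuts → 5 fragments:
  1–42 → 42 bp
  43–63 → 21 bp
  64–83 → 20 bp
  84–143 → 60 bp
  144–247 → 104 bp
Sorted largest to smallest: 104, 60, 42, 21, 20 bp.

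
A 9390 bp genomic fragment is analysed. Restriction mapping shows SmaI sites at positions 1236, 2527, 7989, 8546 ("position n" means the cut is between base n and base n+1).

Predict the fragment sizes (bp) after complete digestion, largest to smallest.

5462, 1291, 1236, 844, 557 bp

Linear molecule, 4 cuts → 5 fragments:
  1236 − 0 = 1236 bp
  2527 − 1236 = 1291 bp
  7989 − 2527 = 5462 bp
  8546 − 7989 = 557 bp
  9390 − 8546 = 844 bp
Sorted largest to smallest: 5462, 1291, 1236, 844, 557 bp.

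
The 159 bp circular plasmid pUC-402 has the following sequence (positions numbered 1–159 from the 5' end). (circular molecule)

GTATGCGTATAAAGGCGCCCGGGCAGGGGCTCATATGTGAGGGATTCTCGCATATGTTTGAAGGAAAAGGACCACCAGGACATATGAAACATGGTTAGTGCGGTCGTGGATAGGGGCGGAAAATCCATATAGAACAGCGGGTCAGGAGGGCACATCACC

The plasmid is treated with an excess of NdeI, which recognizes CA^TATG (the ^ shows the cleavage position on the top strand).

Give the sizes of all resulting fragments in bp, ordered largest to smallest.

NdeI sites (CATATG) start at positions 32, 51, 81.
NdeI cuts after base 2 of each site, so after positions 33, 52, 82.
Circular molecule, 3 cuts → 3 fragments:
  34–52 → 19 bp
  53–82 → 30 bp
  83–159 then 1–33 → 77 + 33 = 110 bp
Sorted largest to smallest: 110, 30, 19 bp.

110, 30, 19 bp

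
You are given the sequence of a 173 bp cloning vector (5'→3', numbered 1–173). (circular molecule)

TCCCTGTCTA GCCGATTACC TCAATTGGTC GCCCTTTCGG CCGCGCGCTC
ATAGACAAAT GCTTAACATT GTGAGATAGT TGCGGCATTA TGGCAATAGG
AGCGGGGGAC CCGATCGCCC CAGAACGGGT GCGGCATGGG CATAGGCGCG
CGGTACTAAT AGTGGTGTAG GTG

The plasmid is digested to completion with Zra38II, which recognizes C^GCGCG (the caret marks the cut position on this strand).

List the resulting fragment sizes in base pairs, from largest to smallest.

105, 68 bp

Zra38II sites (CGCGCG) start at positions 42, 147.
Zra38II cuts after the first base of each site, so after positions 42, 147.
Circular molecule, 2 cuts → 2 fragments:
  43–147 → 105 bp
  148–173 then 1–42 → 26 + 42 = 68 bp
Sorted largest to smallest: 105, 68 bp.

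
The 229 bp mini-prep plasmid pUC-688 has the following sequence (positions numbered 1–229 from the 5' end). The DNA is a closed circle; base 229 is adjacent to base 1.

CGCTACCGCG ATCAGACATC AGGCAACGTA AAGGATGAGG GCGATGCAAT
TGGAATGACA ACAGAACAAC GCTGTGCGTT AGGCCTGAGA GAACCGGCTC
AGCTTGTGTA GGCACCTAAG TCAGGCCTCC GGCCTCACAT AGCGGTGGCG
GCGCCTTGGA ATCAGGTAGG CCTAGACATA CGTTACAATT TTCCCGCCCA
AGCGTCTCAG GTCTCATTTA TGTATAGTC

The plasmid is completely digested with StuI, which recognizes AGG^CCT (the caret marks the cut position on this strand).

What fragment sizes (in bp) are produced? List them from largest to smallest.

StuI sites (AGGCCT) start at positions 81, 123, 168.
StuI cuts after base 3 of each site, so after positions 83, 125, 170.
Circular molecule, 3 cuts → 3 fragments:
  84–125 → 42 bp
  126–170 → 45 bp
  171–229 then 1–83 → 59 + 83 = 142 bp
Sorted largest to smallest: 142, 45, 42 bp.

142, 45, 42 bp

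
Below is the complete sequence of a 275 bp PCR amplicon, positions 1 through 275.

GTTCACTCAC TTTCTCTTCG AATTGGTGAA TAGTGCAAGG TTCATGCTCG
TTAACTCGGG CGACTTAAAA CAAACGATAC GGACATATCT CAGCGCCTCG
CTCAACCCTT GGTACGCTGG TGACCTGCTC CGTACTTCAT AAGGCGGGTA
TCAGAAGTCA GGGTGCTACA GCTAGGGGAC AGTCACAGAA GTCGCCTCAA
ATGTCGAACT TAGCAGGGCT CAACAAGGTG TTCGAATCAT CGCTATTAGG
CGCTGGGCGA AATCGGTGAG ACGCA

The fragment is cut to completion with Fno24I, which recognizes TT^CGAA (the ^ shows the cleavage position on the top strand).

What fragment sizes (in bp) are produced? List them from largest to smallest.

214, 43, 18 bp

Fno24I sites (TTCGAA) start at positions 17, 231.
Fno24I cuts after base 2 of each site, so after positions 18, 232.
Linear molecule, 2 cuts → 3 fragments:
  1–18 → 18 bp
  19–232 → 214 bp
  233–275 → 43 bp
Sorted largest to smallest: 214, 43, 18 bp.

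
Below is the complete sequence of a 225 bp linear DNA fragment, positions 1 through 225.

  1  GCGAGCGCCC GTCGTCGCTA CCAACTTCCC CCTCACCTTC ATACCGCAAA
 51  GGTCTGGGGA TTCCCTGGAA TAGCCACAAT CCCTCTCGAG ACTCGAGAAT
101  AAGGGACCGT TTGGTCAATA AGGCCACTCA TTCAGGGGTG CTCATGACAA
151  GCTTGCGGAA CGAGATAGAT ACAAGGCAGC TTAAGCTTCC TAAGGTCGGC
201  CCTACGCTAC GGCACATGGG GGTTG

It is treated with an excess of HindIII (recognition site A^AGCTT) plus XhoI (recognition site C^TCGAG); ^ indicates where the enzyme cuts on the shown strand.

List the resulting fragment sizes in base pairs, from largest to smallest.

HindIII sites (AAGCTT) start at positions 149, 183.
HindIII cuts after the first base of each site, so after positions 149, 183.
XhoI sites (CTCGAG) start at positions 85, 92.
XhoI cuts after the first base of each site, so after positions 85, 92.
Combined cut positions: 85, 92, 149, 183.
Linear molecule, 4 cuts → 5 fragments:
  1–85 → 85 bp
  86–92 → 7 bp
  93–149 → 57 bp
  150–183 → 34 bp
  184–225 → 42 bp
Sorted largest to smallest: 85, 57, 42, 34, 7 bp.

85, 57, 42, 34, 7 bp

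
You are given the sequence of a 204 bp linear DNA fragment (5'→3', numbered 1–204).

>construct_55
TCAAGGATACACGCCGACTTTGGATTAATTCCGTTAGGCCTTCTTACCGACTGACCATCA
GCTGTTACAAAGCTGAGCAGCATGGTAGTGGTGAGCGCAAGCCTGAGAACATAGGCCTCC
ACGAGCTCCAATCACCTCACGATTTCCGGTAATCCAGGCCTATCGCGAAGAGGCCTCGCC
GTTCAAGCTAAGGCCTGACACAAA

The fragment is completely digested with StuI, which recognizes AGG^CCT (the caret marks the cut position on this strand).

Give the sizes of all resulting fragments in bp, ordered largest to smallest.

StuI sites (AGGCCT) start at positions 36, 113, 156, 171, 191.
StuI cuts after base 3 of each site, so after positions 38, 115, 158, 173, 193.
Linear molecule, 5 cuts → 6 fragments:
  1–38 → 38 bp
  39–115 → 77 bp
  116–158 → 43 bp
  159–173 → 15 bp
  174–193 → 20 bp
  194–204 → 11 bp
Sorted largest to smallest: 77, 43, 38, 20, 15, 11 bp.

77, 43, 38, 20, 15, 11 bp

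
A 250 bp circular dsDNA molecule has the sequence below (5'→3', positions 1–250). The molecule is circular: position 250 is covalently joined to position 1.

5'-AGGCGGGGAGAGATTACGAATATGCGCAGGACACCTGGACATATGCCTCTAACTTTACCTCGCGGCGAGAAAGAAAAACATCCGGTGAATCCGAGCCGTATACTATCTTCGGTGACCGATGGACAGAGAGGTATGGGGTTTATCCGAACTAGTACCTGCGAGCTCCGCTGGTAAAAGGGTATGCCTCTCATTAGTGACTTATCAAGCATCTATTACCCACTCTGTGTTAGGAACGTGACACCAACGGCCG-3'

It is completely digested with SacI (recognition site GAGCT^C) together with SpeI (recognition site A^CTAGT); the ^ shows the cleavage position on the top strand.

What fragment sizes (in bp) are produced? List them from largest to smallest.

The SacI site (GAGCTC) starts at position 160.
SacI cuts after base 5 of each site (before the last base), so after position 164.
The SpeI site (ACTAGT) starts at position 148.
SpeI cuts after the first base of each site, so after position 148.
Combined cut positions: 148, 164.
Circular molecule, 2 cuts → 2 fragments:
  149–164 → 16 bp
  165–250 then 1–148 → 86 + 148 = 234 bp
Sorted largest to smallest: 234, 16 bp.

234, 16 bp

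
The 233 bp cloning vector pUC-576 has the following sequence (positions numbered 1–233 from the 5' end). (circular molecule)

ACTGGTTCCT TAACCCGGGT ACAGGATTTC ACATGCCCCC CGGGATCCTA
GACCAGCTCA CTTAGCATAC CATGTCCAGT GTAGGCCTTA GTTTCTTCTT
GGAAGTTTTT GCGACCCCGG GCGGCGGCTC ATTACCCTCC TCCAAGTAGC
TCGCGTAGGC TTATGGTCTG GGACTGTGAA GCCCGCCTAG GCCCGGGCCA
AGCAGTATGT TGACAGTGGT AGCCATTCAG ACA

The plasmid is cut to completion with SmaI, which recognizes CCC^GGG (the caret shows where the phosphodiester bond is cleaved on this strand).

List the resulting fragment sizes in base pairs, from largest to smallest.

SmaI sites (CCCGGG) start at positions 14, 39, 116, 192.
SmaI cuts after base 3 of each site, so after positions 16, 41, 118, 194.
Circular molecule, 4 cuts → 4 fragments:
  17–41 → 25 bp
  42–118 → 77 bp
  119–194 → 76 bp
  195–233 then 1–16 → 39 + 16 = 55 bp
Sorted largest to smallest: 77, 76, 55, 25 bp.

77, 76, 55, 25 bp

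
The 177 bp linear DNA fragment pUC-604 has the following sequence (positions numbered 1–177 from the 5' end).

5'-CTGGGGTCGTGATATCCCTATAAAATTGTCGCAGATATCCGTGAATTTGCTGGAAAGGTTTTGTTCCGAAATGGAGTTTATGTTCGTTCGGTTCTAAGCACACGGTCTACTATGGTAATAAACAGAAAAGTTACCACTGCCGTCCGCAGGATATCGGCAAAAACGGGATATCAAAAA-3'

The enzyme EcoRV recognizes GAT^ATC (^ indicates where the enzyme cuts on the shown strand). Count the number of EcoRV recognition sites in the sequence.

4

GATATC occurs starting at positions 11, 34, 150, 167.
EcoRV cuts at 4 sites.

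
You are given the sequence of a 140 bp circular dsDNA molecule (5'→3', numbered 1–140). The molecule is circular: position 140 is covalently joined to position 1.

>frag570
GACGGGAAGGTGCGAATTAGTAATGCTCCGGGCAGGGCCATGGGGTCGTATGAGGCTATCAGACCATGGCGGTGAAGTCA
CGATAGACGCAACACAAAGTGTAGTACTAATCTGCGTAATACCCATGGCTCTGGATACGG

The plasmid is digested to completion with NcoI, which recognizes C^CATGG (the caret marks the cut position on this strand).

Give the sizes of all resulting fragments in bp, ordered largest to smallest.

NcoI sites (CCATGG) start at positions 38, 64, 123.
NcoI cuts after the first base of each site, so after positions 38, 64, 123.
Circular molecule, 3 cuts → 3 fragments:
  39–64 → 26 bp
  65–123 → 59 bp
  124–140 then 1–38 → 17 + 38 = 55 bp
Sorted largest to smallest: 59, 55, 26 bp.

59, 55, 26 bp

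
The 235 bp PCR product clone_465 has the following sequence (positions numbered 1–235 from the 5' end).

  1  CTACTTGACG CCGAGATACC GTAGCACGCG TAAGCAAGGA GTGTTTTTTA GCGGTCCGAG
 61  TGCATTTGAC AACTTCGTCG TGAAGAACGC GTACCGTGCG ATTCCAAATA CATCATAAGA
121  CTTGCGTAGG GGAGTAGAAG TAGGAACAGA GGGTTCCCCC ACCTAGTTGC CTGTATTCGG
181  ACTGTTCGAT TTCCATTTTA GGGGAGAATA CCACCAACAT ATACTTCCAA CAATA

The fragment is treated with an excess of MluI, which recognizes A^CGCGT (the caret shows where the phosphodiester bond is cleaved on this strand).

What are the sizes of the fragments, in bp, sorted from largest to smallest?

148, 61, 26 bp

MluI sites (ACGCGT) start at positions 26, 87.
MluI cuts after the first base of each site, so after positions 26, 87.
Linear molecule, 2 cuts → 3 fragments:
  1–26 → 26 bp
  27–87 → 61 bp
  88–235 → 148 bp
Sorted largest to smallest: 148, 61, 26 bp.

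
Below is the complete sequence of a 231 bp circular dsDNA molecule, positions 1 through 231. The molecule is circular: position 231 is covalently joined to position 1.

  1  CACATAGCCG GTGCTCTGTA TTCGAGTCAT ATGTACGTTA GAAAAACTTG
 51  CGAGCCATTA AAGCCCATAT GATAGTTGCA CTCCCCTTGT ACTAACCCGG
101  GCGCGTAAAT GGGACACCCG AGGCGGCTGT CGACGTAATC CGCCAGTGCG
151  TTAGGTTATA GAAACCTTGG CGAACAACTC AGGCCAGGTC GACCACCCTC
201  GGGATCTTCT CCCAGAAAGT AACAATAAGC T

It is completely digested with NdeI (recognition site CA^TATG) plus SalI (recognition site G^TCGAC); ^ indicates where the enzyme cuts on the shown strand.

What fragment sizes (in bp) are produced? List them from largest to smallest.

NdeI sites (CATATG) start at positions 28, 66.
NdeI cuts after base 2 of each site, so after positions 29, 67.
SalI sites (GTCGAC) start at positions 129, 188.
SalI cuts after the first base of each site, so after positions 129, 188.
Combined cut positions: 29, 67, 129, 188.
Circular molecule, 4 cuts → 4 fragments:
  30–67 → 38 bp
  68–129 → 62 bp
  130–188 → 59 bp
  189–231 then 1–29 → 43 + 29 = 72 bp
Sorted largest to smallest: 72, 62, 59, 38 bp.

72, 62, 59, 38 bp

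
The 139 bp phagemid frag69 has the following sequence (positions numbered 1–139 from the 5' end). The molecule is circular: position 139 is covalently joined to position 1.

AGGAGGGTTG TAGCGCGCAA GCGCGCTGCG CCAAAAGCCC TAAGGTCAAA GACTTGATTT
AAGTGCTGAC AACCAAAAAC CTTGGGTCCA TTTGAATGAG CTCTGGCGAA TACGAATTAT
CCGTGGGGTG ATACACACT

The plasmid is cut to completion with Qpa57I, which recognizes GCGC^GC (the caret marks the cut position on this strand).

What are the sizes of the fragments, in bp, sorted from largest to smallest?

Qpa57I sites (GCGCGC) start at positions 13, 21.
Qpa57I cuts after base 4 of each site, so after positions 16, 24.
Circular molecule, 2 cuts → 2 fragments:
  17–24 → 8 bp
  25–139 then 1–16 → 115 + 16 = 131 bp
Sorted largest to smallest: 131, 8 bp.

131, 8 bp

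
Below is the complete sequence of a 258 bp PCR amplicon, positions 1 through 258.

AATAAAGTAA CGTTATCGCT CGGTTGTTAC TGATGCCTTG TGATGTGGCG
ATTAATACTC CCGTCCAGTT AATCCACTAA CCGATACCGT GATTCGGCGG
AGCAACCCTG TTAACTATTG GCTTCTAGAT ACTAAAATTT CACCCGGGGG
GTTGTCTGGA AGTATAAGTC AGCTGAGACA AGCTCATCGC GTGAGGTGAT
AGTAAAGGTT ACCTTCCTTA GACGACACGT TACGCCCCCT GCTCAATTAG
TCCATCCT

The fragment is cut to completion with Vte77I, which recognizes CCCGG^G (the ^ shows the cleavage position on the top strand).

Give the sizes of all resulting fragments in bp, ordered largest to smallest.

147, 111 bp

The Vte77I site (CCCGGG) starts at position 143.
Vte77I cuts after base 5 of each site (before the last base), so after position 147.
Linear molecule, 1 cut → 2 fragments:
  1–147 → 147 bp
  148–258 → 111 bp
Sorted largest to smallest: 147, 111 bp.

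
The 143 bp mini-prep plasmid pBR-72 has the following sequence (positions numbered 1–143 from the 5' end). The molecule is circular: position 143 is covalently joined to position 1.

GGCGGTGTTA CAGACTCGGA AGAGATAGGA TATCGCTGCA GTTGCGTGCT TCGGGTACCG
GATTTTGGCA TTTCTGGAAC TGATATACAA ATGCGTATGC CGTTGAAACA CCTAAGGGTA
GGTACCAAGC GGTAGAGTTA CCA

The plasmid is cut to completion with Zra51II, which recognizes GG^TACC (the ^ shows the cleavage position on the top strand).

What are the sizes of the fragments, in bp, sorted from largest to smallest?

Zra51II sites (GGTACC) start at positions 54, 121.
Zra51II cuts after base 2 of each site, so after positions 55, 122.
Circular molecule, 2 cuts → 2 fragments:
  56–122 → 67 bp
  123–143 then 1–55 → 21 + 55 = 76 bp
Sorted largest to smallest: 76, 67 bp.

76, 67 bp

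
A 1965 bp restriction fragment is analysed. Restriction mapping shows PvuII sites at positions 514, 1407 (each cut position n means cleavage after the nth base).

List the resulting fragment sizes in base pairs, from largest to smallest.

Linear molecule, 2 cuts → 3 fragments:
  514 − 0 = 514 bp
  1407 − 514 = 893 bp
  1965 − 1407 = 558 bp
Sorted largest to smallest: 893, 558, 514 bp.

893, 558, 514 bp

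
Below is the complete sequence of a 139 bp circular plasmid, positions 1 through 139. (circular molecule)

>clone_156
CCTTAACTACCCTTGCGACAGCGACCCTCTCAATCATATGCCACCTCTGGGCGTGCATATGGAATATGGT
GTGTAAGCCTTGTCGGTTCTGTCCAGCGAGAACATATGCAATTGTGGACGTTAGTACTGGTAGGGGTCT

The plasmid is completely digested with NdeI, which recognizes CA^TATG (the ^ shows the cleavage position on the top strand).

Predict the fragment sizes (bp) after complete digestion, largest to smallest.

71, 47, 21 bp

NdeI sites (CATATG) start at positions 35, 56, 103.
NdeI cuts after base 2 of each site, so after positions 36, 57, 104.
Circular molecule, 3 cuts → 3 fragments:
  37–57 → 21 bp
  58–104 → 47 bp
  105–139 then 1–36 → 35 + 36 = 71 bp
Sorted largest to smallest: 71, 47, 21 bp.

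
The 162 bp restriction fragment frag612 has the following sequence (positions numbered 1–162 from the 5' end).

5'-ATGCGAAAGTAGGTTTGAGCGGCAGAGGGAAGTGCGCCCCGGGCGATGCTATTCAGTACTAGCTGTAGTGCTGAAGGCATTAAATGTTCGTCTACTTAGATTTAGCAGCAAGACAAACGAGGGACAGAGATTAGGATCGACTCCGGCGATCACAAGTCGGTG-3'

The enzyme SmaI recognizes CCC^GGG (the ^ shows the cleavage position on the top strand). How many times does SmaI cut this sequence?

1

CCCGGG occurs starting at position 38.
SmaI cuts at 1 site.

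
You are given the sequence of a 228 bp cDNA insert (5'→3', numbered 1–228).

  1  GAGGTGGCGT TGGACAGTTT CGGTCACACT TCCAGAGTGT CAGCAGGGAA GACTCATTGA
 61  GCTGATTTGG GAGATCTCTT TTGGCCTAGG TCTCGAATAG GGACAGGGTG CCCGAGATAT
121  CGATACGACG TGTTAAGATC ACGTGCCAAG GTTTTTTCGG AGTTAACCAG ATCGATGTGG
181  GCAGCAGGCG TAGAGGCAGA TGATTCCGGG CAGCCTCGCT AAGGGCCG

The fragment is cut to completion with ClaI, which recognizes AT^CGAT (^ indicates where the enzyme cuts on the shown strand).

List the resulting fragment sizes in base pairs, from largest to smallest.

120, 56, 52 bp

ClaI sites (ATCGAT) start at positions 119, 171.
ClaI cuts after base 2 of each site, so after positions 120, 172.
Linear molecule, 2 cuts → 3 fragments:
  1–120 → 120 bp
  121–172 → 52 bp
  173–228 → 56 bp
Sorted largest to smallest: 120, 56, 52 bp.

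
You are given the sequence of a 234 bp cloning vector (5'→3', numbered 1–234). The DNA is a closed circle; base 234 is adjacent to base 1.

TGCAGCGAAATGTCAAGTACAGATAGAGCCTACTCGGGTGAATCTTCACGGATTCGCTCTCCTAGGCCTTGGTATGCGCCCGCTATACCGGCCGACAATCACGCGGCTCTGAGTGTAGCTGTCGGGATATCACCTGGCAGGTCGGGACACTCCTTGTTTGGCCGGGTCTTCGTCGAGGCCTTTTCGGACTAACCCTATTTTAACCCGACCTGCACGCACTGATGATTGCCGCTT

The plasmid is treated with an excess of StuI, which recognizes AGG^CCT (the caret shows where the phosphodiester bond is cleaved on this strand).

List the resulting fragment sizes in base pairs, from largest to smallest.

StuI sites (AGGCCT) start at positions 64, 176.
StuI cuts after base 3 of each site, so after positions 66, 178.
Circular molecule, 2 cuts → 2 fragments:
  67–178 → 112 bp
  179–234 then 1–66 → 56 + 66 = 122 bp
Sorted largest to smallest: 122, 112 bp.

122, 112 bp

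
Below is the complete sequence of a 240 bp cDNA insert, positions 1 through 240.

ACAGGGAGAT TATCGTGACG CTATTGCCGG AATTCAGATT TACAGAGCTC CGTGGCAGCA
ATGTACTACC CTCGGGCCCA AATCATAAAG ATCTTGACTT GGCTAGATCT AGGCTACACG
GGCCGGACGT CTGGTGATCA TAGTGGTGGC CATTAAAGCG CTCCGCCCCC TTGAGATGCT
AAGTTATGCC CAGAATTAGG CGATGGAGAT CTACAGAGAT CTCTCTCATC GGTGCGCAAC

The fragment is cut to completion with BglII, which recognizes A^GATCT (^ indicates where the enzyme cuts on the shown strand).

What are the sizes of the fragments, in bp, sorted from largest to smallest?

102, 89, 23, 16, 10 bp

BglII sites (AGATCT) start at positions 89, 105, 207, 217.
BglII cuts after the first base of each site, so after positions 89, 105, 207, 217.
Linear molecule, 4 cuts → 5 fragments:
  1–89 → 89 bp
  90–105 → 16 bp
  106–207 → 102 bp
  208–217 → 10 bp
  218–240 → 23 bp
Sorted largest to smallest: 102, 89, 23, 16, 10 bp.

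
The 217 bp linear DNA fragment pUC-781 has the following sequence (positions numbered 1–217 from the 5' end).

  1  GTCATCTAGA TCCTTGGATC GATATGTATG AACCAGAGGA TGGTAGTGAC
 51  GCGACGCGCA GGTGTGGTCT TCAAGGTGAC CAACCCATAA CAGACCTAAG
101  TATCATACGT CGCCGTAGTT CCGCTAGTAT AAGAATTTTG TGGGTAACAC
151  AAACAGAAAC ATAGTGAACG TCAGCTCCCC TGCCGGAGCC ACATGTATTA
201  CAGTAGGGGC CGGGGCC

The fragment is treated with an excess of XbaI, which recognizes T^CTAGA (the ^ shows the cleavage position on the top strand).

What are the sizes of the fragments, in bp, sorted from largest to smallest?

212, 5 bp

The XbaI site (TCTAGA) starts at position 5.
XbaI cuts after the first base of each site, so after position 5.
Linear molecule, 1 cut → 2 fragments:
  1–5 → 5 bp
  6–217 → 212 bp
Sorted largest to smallest: 212, 5 bp.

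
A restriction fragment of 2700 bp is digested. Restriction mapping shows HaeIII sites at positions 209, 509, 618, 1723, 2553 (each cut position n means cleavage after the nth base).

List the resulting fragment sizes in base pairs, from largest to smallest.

Linear molecule, 5 cuts → 6 fragments:
  209 − 0 = 209 bp
  509 − 209 = 300 bp
  618 − 509 = 109 bp
  1723 − 618 = 1105 bp
  2553 − 1723 = 830 bp
  2700 − 2553 = 147 bp
Sorted largest to smallest: 1105, 830, 300, 209, 147, 109 bp.

1105, 830, 300, 209, 147, 109 bp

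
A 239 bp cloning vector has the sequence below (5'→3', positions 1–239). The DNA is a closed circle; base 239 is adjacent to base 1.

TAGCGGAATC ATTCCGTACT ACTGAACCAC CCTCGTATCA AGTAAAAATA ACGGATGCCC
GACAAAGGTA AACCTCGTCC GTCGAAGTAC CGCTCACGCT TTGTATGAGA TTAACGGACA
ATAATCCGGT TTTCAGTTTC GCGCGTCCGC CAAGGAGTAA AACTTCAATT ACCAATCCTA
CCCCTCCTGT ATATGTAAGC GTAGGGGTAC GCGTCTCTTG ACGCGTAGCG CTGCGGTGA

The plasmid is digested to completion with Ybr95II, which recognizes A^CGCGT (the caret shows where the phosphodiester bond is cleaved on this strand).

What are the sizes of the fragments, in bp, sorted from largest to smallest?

Ybr95II sites (ACGCGT) start at positions 209, 221.
Ybr95II cuts after the first base of each site, so after positions 209, 221.
Circular molecule, 2 cuts → 2 fragments:
  210–221 → 12 bp
  222–239 then 1–209 → 18 + 209 = 227 bp
Sorted largest to smallest: 227, 12 bp.

227, 12 bp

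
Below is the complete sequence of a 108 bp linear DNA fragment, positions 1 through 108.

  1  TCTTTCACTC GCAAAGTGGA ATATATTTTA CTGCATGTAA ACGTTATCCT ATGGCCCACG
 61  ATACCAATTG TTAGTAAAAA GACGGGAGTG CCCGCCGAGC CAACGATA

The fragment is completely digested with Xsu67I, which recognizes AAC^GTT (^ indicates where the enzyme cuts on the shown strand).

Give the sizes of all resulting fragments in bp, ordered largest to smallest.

66, 42 bp

The Xsu67I site (AACGTT) starts at position 40.
Xsu67I cuts after base 3 of each site, so after position 42.
Linear molecule, 1 cut → 2 fragments:
  1–42 → 42 bp
  43–108 → 66 bp
Sorted largest to smallest: 66, 42 bp.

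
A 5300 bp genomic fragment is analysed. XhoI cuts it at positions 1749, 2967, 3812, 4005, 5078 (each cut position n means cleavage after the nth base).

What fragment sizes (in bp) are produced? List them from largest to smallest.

1749, 1218, 1073, 845, 222, 193 bp

Linear molecule, 5 cuts → 6 fragments:
  1749 − 0 = 1749 bp
  2967 − 1749 = 1218 bp
  3812 − 2967 = 845 bp
  4005 − 3812 = 193 bp
  5078 − 4005 = 1073 bp
  5300 − 5078 = 222 bp
Sorted largest to smallest: 1749, 1218, 1073, 845, 222, 193 bp.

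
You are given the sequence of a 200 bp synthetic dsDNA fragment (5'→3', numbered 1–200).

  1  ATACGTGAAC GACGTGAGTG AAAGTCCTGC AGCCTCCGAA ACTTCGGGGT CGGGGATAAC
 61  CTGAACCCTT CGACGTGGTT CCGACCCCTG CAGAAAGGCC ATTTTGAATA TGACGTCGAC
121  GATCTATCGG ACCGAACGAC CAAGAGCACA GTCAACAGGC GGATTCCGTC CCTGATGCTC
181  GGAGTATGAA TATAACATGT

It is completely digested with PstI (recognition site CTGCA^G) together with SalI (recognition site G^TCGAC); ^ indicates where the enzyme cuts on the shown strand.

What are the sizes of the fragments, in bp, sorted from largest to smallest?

85, 61, 31, 23 bp

PstI sites (CTGCAG) start at positions 27, 88.
PstI cuts after base 5 of each site (before the last base), so after positions 31, 92.
The SalI site (GTCGAC) starts at position 115.
SalI cuts after the first base of each site, so after position 115.
Combined cut positions: 31, 92, 115.
Linear molecule, 3 cuts → 4 fragments:
  1–31 → 31 bp
  32–92 → 61 bp
  93–115 → 23 bp
  116–200 → 85 bp
Sorted largest to smallest: 85, 61, 31, 23 bp.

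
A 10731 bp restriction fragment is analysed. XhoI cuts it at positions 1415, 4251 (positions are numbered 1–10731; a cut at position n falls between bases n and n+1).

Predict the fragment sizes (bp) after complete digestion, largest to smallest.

6480, 2836, 1415 bp

Linear molecule, 2 cuts → 3 fragments:
  1415 − 0 = 1415 bp
  4251 − 1415 = 2836 bp
  10731 − 4251 = 6480 bp
Sorted largest to smallest: 6480, 2836, 1415 bp.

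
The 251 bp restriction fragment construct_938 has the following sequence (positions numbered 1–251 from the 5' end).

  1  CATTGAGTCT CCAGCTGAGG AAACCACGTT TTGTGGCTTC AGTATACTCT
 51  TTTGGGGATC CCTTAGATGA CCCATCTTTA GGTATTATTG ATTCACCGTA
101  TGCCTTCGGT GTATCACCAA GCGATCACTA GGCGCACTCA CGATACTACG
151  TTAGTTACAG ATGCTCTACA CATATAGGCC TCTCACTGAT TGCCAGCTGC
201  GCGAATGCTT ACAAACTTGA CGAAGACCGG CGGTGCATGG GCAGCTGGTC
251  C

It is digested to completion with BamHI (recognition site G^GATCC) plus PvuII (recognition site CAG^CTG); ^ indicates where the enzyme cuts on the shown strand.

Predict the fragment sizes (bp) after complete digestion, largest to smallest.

The BamHI site (GGATCC) starts at position 56.
BamHI cuts after the first base of each site, so after position 56.
PvuII sites (CAGCTG) start at positions 12, 194, 242.
PvuII cuts after base 3 of each site, so after positions 14, 196, 244.
Combined cut positions: 14, 56, 196, 244.
Linear molecule, 4 cuts → 5 fragments:
  1–14 → 14 bp
  15–56 → 42 bp
  57–196 → 140 bp
  197–244 → 48 bp
  245–251 → 7 bp
Sorted largest to smallest: 140, 48, 42, 14, 7 bp.

140, 48, 42, 14, 7 bp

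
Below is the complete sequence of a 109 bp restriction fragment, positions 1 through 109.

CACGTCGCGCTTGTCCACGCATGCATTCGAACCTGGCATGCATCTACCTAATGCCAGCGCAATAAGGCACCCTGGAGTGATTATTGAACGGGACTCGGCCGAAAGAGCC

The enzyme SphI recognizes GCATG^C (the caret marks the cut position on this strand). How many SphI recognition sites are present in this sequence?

2

GCATGC occurs starting at positions 19, 36.
SphI cuts at 2 sites.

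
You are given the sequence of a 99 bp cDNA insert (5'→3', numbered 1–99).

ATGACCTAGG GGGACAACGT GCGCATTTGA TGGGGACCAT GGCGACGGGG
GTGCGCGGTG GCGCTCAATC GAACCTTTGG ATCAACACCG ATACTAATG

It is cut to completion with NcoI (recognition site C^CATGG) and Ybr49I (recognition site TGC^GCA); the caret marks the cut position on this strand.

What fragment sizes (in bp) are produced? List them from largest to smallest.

62, 22, 15 bp

The NcoI site (CCATGG) starts at position 37.
NcoI cuts after the first base of each site, so after position 37.
The Ybr49I site (TGCGCA) starts at position 20.
Ybr49I cuts after base 3 of each site, so after position 22.
Combined cut positions: 22, 37.
Linear molecule, 2 cuts → 3 fragments:
  1–22 → 22 bp
  23–37 → 15 bp
  38–99 → 62 bp
Sorted largest to smallest: 62, 22, 15 bp.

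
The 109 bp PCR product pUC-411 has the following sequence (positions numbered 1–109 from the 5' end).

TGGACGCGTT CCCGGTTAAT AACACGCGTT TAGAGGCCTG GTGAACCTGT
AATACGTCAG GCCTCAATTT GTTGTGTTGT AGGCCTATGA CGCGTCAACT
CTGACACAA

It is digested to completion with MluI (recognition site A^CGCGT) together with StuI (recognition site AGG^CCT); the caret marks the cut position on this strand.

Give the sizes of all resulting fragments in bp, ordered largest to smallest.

25, 22, 20, 19, 12, 7, 4 bp

MluI sites (ACGCGT) start at positions 4, 24, 90.
MluI cuts after the first base of each site, so after positions 4, 24, 90.
StuI sites (AGGCCT) start at positions 34, 59, 81.
StuI cuts after base 3 of each site, so after positions 36, 61, 83.
Combined cut positions: 4, 24, 36, 61, 83, 90.
Linear molecule, 6 cuts → 7 fragments:
  1–4 → 4 bp
  5–24 → 20 bp
  25–36 → 12 bp
  37–61 → 25 bp
  62–83 → 22 bp
  84–90 → 7 bp
  91–109 → 19 bp
Sorted largest to smallest: 25, 22, 20, 19, 12, 7, 4 bp.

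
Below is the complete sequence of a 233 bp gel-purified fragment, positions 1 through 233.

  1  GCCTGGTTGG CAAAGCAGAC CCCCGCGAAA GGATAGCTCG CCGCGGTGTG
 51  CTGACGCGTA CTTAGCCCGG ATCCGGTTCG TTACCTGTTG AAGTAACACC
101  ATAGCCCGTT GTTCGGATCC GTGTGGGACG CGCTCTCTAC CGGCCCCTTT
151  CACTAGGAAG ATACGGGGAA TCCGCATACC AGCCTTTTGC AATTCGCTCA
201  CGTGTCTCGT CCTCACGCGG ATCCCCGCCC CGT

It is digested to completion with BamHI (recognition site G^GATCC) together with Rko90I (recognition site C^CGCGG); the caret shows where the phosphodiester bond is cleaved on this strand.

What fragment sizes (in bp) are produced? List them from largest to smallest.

BamHI sites (GGATCC) start at positions 69, 115, 219.
BamHI cuts after the first base of each site, so after positions 69, 115, 219.
The Rko90I site (CCGCGG) starts at position 41.
Rko90I cuts after the first base of each site, so after position 41.
Combined cut positions: 41, 69, 115, 219.
Linear molecule, 4 cuts → 5 fragments:
  1–41 → 41 bp
  42–69 → 28 bp
  70–115 → 46 bp
  116–219 → 104 bp
  220–233 → 14 bp
Sorted largest to smallest: 104, 46, 41, 28, 14 bp.

104, 46, 41, 28, 14 bp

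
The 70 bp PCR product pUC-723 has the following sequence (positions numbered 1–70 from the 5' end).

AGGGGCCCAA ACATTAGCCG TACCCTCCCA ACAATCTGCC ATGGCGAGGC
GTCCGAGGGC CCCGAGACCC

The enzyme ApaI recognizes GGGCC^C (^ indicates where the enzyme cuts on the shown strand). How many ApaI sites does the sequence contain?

GGGCCC occurs starting at positions 3, 57.
ApaI cuts at 2 sites.

2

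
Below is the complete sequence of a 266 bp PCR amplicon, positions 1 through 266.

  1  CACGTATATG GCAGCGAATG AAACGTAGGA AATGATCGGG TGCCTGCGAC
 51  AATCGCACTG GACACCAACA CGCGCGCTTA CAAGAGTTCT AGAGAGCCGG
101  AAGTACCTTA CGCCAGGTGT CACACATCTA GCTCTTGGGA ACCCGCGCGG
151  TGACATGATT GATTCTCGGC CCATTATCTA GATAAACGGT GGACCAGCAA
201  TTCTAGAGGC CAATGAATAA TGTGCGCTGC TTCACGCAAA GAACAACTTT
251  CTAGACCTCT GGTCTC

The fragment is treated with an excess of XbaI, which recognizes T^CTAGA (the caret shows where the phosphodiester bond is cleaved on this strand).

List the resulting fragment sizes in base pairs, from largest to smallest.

XbaI sites (TCTAGA) start at positions 88, 177, 202, 250.
XbaI cuts after the first base of each site, so after positions 88, 177, 202, 250.
Linear molecule, 4 cuts → 5 fragments:
  1–88 → 88 bp
  89–177 → 89 bp
  178–202 → 25 bp
  203–250 → 48 bp
  251–266 → 16 bp
Sorted largest to smallest: 89, 88, 48, 25, 16 bp.

89, 88, 48, 25, 16 bp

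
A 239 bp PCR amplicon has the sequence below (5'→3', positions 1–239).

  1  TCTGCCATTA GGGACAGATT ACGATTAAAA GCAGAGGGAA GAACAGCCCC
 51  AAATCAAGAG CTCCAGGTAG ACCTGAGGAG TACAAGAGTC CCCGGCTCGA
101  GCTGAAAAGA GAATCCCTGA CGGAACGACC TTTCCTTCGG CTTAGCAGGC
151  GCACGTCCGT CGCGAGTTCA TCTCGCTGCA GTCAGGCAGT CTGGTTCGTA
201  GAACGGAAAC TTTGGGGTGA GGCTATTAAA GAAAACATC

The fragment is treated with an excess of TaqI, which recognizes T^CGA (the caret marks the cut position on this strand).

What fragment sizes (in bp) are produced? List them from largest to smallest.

142, 97 bp

The TaqI site (TCGA) starts at position 97.
TaqI cuts after the first base of each site, so after position 97.
Linear molecule, 1 cut → 2 fragments:
  1–97 → 97 bp
  98–239 → 142 bp
Sorted largest to smallest: 142, 97 bp.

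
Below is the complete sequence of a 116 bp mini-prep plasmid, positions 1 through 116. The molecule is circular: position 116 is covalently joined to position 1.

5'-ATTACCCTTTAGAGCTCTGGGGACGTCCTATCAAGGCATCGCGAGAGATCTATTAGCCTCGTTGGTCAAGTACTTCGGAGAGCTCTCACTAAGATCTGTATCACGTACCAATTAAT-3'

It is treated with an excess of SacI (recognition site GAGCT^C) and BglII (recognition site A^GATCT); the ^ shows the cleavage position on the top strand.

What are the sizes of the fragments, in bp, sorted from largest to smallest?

40, 38, 30, 8 bp

SacI sites (GAGCTC) start at positions 12, 80.
SacI cuts after base 5 of each site (before the last base), so after positions 16, 84.
BglII sites (AGATCT) start at positions 46, 92.
BglII cuts after the first base of each site, so after positions 46, 92.
Combined cut positions: 16, 46, 84, 92.
Circular molecule, 4 cuts → 4 fragments:
  17–46 → 30 bp
  47–84 → 38 bp
  85–92 → 8 bp
  93–116 then 1–16 → 24 + 16 = 40 bp
Sorted largest to smallest: 40, 38, 30, 8 bp.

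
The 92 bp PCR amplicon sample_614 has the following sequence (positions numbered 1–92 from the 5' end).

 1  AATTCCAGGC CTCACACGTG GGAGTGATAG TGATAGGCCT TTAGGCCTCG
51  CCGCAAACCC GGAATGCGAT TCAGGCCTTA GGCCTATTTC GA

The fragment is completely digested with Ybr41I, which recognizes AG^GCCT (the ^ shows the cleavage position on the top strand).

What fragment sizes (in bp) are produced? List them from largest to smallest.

30, 28, 11, 8, 8, 7 bp

Ybr41I sites (AGGCCT) start at positions 7, 35, 43, 73, 80.
Ybr41I cuts after base 2 of each site, so after positions 8, 36, 44, 74, 81.
Linear molecule, 5 cuts → 6 fragments:
  1–8 → 8 bp
  9–36 → 28 bp
  37–44 → 8 bp
  45–74 → 30 bp
  75–81 → 7 bp
  82–92 → 11 bp
Sorted largest to smallest: 30, 28, 11, 8, 8, 7 bp.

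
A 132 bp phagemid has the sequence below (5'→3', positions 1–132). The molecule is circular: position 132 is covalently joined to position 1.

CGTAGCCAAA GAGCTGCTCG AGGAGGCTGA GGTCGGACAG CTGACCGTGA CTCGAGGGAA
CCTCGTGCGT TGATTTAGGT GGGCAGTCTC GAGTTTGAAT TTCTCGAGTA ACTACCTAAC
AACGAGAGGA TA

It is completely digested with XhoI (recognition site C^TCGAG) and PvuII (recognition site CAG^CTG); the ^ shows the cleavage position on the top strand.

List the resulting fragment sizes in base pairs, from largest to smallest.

46, 37, 23, 15, 11 bp

XhoI sites (CTCGAG) start at positions 17, 51, 88, 103.
XhoI cuts after the first base of each site, so after positions 17, 51, 88, 103.
The PvuII site (CAGCTG) starts at position 38.
PvuII cuts after base 3 of each site, so after position 40.
Combined cut positions: 17, 40, 51, 88, 103.
Circular molecule, 5 cuts → 5 fragments:
  18–40 → 23 bp
  41–51 → 11 bp
  52–88 → 37 bp
  89–103 → 15 bp
  104–132 then 1–17 → 29 + 17 = 46 bp
Sorted largest to smallest: 46, 37, 23, 15, 11 bp.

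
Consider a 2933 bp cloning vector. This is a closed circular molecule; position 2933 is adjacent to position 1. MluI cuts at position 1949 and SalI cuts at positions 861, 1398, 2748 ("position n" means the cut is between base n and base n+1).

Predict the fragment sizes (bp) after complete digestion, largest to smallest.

1046, 799, 551, 537 bp

Combined cut positions (sorted): 861, 1398, 1949, 2748.
Circular molecule, 4 cuts → 4 fragments:
  1398 − 861 = 537 bp
  1949 − 1398 = 551 bp
  2748 − 1949 = 799 bp
  wrap: 2933 − 2748 + 861 = 1046 bp
Sorted largest to smallest: 1046, 799, 551, 537 bp.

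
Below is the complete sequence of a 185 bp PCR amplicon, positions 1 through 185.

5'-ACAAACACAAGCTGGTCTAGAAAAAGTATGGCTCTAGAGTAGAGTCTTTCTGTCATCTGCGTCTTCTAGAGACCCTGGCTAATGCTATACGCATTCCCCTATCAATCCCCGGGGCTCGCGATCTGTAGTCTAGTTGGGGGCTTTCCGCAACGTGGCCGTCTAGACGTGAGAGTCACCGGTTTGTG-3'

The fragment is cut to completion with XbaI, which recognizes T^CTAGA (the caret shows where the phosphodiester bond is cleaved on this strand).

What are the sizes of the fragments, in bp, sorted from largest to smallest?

XbaI sites (TCTAGA) start at positions 16, 33, 65, 159.
XbaI cuts after the first base of each site, so after positions 16, 33, 65, 159.
Linear molecule, 4 cuts → 5 fragments:
  1–16 → 16 bp
  17–33 → 17 bp
  34–65 → 32 bp
  66–159 → 94 bp
  160–185 → 26 bp
Sorted largest to smallest: 94, 32, 26, 17, 16 bp.

94, 32, 26, 17, 16 bp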